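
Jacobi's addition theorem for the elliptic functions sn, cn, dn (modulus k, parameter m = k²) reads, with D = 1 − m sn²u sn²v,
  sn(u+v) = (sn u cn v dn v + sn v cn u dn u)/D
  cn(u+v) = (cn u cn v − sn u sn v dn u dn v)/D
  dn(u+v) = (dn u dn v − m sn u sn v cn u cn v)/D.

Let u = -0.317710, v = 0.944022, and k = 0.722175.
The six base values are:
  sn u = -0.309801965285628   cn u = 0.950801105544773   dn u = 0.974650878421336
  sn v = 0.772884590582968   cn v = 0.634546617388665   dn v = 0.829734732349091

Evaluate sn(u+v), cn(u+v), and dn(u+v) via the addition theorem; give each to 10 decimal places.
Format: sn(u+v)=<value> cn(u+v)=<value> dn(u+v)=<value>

sn(u+v)=0.5701675369 cn(u+v)=0.8215284413 dn(u+v)=0.9112919906

m = k² = 0.521536730625
D = 1 − m·sn²u·sn²v = 0.9700992188463563
sn(u+v) = (sn u·cn v·dn v + sn v·cn u·dn u)/D = 0.5531190821284494/0.9700992188463563 = 0.5701675368692901
cn(u+v) = (cn u·cn v − sn u·sn v·dn u·dn v)/D = 0.7969640991862133/0.9700992188463563 = 0.8215284413216664
dn(u+v) = (dn u·dn v − m·sn u·sn v·cn u·cn v)/D = 0.8840436482699058/0.9700992188463563 = 0.9112919906493813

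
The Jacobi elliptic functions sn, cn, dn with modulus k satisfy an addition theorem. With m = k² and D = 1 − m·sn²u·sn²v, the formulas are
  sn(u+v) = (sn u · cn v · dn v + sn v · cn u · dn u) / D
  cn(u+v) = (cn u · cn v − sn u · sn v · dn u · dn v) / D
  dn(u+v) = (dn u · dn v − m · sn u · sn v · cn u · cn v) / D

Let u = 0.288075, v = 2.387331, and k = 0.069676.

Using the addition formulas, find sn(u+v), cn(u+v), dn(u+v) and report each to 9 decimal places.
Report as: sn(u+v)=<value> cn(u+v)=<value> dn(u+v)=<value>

sn(u+v)=0.452823550 cn(u+v)=-0.891600153 dn(u+v)=0.999502145

sn u = 0.2840888363891671, cn u = 0.9587979625755621, dn u = 0.9998040761494177
sn v = 0.687303998197711, cn v = -0.7263698879093495, dn v = 0.9988526831441341
m = k² = 0.004854744976
D = 1 − m·sn²u·sn²v = 0.9998149144569819
sn(u+v) = (sn u·cn v·dn v + sn v·cn u·dn u)/D = 0.452739738823439/0.9998149144569819 = 0.4528235499160666
cn(u+v) = (cn u·cn v − sn u·sn v·dn u·dn v)/D = -0.8914351305959993/0.9998149144569819 = -0.8916001528944528
dn(u+v) = (dn u·dn v − m·sn u·sn v·cn u·cn v)/D = 0.9993171519655244/0.9998149144569819 = 0.9995021453628466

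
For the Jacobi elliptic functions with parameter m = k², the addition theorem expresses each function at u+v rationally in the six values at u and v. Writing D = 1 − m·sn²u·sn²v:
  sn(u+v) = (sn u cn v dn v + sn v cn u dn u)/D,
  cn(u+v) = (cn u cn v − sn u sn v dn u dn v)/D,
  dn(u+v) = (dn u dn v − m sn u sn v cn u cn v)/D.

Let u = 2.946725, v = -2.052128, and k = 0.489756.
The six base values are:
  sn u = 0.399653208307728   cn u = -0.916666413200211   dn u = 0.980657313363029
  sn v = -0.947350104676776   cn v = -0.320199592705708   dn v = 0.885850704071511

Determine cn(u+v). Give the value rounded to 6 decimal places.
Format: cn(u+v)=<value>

cn(u+v)=0.644585

m = k² = 0.239860939536
D = 1 − m·sn²u·sn²v = 0.9656167319657573
cn(u+v) = (cn u·cn v − sn u·sn v·dn u·dn v)/D = 0.6224220767749016/0.9656167319657573 = 0.6445850161562589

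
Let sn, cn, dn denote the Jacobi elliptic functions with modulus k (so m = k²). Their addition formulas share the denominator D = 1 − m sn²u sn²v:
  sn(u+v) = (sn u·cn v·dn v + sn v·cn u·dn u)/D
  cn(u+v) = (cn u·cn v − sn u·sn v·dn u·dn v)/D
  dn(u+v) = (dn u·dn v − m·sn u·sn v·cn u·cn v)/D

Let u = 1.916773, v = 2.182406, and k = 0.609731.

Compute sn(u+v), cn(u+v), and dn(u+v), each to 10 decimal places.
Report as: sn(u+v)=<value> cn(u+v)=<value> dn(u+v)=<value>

sn u = 0.9921108201608051, cn u = -0.1253639522345024, dn u = 0.7962857021856162
sn v = 0.9428502000665186, cn v = -0.3332168966822148, dn v = 0.8182342220517639
m = k² = 0.371771892361
D = 1 − m·sn²u·sn²v = 0.6747013061501746
sn(u+v) = (sn u·cn v·dn v + sn v·cn u·dn u)/D = -0.3646190016246597/0.6747013061501746 = -0.5404154376181139
cn(u+v) = (cn u·cn v − sn u·sn v·dn u·dn v)/D = -0.5676925542712253/0.6747013061501746 = -0.8413983330052553
dn(u+v) = (dn u·dn v − m·sn u·sn v·cn u·cn v)/D = 0.6370211053569092/0.6747013061501746 = 0.944152767380476

sn(u+v)=-0.5404154376 cn(u+v)=-0.8413983330 dn(u+v)=0.9441527674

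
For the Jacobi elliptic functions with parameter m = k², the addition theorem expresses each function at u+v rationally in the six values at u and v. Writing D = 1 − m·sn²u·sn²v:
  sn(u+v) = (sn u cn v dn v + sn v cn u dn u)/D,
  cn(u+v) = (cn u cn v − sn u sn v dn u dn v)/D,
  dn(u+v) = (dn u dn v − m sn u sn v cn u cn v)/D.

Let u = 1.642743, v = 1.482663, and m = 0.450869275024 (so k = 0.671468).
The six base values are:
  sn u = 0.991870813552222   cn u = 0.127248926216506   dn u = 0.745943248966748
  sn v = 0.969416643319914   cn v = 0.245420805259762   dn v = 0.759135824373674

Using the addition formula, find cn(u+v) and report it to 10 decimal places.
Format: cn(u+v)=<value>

cn(u+v)=-0.8801566422

m = k² = 0.450869275024
D = 1 − m·sn²u·sn²v = 0.5831480800551619
cn(u+v) = (cn u·cn v − sn u·sn v·dn u·dn v)/D = -0.5132616560255143/0.5831480800551619 = -0.8801566421636219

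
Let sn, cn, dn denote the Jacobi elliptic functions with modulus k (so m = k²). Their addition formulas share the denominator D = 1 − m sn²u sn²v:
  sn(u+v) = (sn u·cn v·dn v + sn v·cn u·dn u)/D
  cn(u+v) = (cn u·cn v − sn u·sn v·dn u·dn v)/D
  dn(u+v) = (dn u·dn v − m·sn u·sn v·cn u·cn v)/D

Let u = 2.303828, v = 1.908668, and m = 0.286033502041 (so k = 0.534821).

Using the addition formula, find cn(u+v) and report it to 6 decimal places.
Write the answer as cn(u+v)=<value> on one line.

sn u = 0.8710192856409294, cn u = -0.4912488209060303, dn u = 0.8848692832325395
sn v = 0.9852884967088113, cn v = -0.1708993219801962, dn v = 0.8498944392213796
m = k² = 0.286033502041
D = 1 − m·sn²u·sn²v = 0.7893316613976873
cn(u+v) = (cn u·cn v − sn u·sn v·dn u·dn v)/D = -0.5614553160353943/0.7893316613976873 = -0.7113046942032107

cn(u+v)=-0.711305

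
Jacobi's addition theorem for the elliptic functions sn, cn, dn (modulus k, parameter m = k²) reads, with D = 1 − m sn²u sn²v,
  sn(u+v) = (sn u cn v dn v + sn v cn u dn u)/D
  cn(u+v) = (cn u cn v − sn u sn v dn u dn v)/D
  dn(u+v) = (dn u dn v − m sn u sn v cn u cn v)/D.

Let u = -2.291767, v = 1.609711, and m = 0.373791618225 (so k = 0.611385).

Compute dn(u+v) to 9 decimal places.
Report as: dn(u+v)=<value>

sn u = -0.9097210620385836, cn u = -0.4152199288129023, dn u = 0.8310552891158988
sn v = 0.9929383301761012, cn v = 0.1186316672187313, dn v = 0.7946501921112967
m = k² = 0.373791618225
D = 1 − m·sn²u·sn²v = 0.6950064815526635
dn(u+v) = (dn u·dn v − m·sn u·sn v·cn u·cn v)/D = 0.643766458400213/0.6950064815526635 = 0.926274035548591

dn(u+v)=0.926274036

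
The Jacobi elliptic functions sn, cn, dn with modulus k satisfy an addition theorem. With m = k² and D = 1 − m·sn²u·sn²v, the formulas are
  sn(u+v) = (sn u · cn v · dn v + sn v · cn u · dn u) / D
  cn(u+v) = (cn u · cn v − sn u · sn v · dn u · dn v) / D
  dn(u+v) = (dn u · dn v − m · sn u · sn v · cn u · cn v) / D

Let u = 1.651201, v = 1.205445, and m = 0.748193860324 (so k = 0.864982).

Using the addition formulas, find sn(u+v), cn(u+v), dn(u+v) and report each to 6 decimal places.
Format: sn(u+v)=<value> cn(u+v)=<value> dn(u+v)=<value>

sn u = 0.9664308330424837, cn u = 0.2569269253013607, dn u = 0.5488128073349084
sn v = 0.8638428571253775, cn v = 0.5037613702870286, dn v = 0.6645896661014914
m = k² = 0.748193860324
D = 1 − m·sn²u·sn²v = 0.4785349722340008
sn(u+v) = (sn u·cn v·dn v + sn v·cn u·dn u)/D = 0.4453618032246317/0.4785349722340008 = 0.930677649630281
cn(u+v) = (cn u·cn v − sn u·sn v·dn u·dn v)/D = -0.1750673695452708/0.4785349722340008 = -0.3658402827446097
dn(u+v) = (dn u·dn v − m·sn u·sn v·cn u·cn v)/D = 0.2838901380004458/0.4785349722340008 = 0.593248465572178

sn(u+v)=0.930678 cn(u+v)=-0.365840 dn(u+v)=0.593248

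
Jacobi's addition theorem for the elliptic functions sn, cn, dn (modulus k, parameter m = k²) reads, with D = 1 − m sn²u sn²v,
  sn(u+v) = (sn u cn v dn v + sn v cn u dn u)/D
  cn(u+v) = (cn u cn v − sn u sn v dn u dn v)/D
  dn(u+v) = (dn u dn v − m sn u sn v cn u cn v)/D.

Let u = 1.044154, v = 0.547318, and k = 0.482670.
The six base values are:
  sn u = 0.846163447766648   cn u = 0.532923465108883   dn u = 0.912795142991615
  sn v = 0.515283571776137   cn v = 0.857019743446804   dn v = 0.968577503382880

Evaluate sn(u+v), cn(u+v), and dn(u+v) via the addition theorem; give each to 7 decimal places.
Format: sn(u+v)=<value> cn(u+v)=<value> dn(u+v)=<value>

sn(u+v)=0.9972179 cn(u+v)=0.0745417 dn(u+v)=0.8765410

m = k² = 0.2329703289
D = 1 − m·sn²u·sn²v = 0.9557104030852747
sn(u+v) = (sn u·cn v·dn v + sn v·cn u·dn u)/D = 0.9530515211321664/0.9557104030852747 = 0.9972178999574298
cn(u+v) = (cn u·cn v − sn u·sn v·dn u·dn v)/D = 0.07124024588027536/0.9557104030852747 = 0.07454166623099826
dn(u+v) = (dn u·dn v − m·sn u·sn v·cn u·cn v)/D = 0.8377193724565543/0.9557104030852747 = 0.8765410209538208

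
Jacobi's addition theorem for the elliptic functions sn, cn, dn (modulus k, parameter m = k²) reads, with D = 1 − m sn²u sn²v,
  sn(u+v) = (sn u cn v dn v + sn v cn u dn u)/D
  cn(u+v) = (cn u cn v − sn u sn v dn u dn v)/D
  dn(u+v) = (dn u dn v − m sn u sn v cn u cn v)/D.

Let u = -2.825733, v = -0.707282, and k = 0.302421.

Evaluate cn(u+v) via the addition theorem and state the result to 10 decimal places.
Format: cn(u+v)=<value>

sn u = -0.3808832689806934, cn u = -0.9246231315571663, dn u = 0.9933438136937265
sn v = -0.6460591484984218, cn v = 0.7632873486711896, dn v = 0.9807272460913784
m = k² = 0.091458461241
D = 1 − m·sn²u·sn²v = 0.9944620090291743
cn(u+v) = (cn u·cn v − sn u·sn v·dn u·dn v)/D = -0.9454774108211451/0.9944620090291743 = -0.9507426148376954

cn(u+v)=-0.9507426148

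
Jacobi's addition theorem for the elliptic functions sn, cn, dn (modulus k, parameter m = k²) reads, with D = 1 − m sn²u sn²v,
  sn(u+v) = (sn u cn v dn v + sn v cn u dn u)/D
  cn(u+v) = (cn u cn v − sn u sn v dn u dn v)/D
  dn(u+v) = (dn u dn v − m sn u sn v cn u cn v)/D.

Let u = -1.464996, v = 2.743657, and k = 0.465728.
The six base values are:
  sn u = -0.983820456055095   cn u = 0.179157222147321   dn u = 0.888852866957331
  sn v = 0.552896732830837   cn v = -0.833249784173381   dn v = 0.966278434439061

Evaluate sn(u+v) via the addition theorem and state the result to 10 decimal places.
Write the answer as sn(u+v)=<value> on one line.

m = k² = 0.216902569984
D = 1 − m·sn²u·sn²v = 0.9358222567024399
sn(u+v) = (sn u·cn v·dn v + sn v·cn u·dn u)/D = 0.8801700304665869/0.9358222567024399 = 0.9405312004098354

sn(u+v)=0.9405312004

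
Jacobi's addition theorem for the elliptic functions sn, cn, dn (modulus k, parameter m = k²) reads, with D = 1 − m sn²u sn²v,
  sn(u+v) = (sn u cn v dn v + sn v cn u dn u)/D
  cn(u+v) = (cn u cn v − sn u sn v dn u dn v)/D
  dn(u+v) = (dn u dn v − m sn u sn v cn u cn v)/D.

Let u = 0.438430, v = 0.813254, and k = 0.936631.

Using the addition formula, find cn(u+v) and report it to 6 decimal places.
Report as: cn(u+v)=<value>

sn u = 0.4138298567643168, cn u = 0.9103542440448251, dn u = 0.9218251935960848
sn v = 0.678262176769912, cn v = 0.7348199912654396, dn v = 0.7722807566515346
m = k² = 0.877277630161
D = 1 − m·sn²u·sn²v = 0.9308844297742814
cn(u+v) = (cn u·cn v − sn u·sn v·dn u·dn v)/D = 0.4691245412480756/0.9308844297742814 = 0.5039557288135411

cn(u+v)=0.503956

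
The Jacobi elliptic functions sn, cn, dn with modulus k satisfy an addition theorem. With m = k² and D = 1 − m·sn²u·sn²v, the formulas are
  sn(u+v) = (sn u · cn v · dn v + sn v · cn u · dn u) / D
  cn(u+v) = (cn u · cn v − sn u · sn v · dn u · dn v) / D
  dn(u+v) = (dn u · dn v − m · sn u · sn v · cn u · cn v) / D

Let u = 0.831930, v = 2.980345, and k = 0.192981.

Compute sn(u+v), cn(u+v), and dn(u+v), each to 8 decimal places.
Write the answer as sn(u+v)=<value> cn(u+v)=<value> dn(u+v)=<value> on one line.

sn(u+v)=-0.59663406 cn(u+v)=-0.80251343 dn(u+v)=0.99334939

sn u = 0.7371353941715994, cn u = 0.6757450781614918, dn u = 0.9898303128742487
sn v = 0.1899225085535322, cn v = -0.9817990836951996, dn v = 0.9993281104155735
m = k² = 0.037241666361
D = 1 − m·sn²u·sn²v = 0.9992700779045678
sn(u+v) = (sn u·cn v·dn v + sn v·cn u·dn u)/D = -0.5961985645233192/0.9992700779045678 = -0.5966340609072629
cn(u+v) = (cn u·cn v − sn u·sn v·dn u·dn v)/D = -0.8019276527566153/0.9992700779045678 = -0.8025134250374311
dn(u+v) = (dn u·dn v − m·sn u·sn v·cn u·cn v)/D = 0.992624317997231/0.9992700779045678 = 0.9933493856623099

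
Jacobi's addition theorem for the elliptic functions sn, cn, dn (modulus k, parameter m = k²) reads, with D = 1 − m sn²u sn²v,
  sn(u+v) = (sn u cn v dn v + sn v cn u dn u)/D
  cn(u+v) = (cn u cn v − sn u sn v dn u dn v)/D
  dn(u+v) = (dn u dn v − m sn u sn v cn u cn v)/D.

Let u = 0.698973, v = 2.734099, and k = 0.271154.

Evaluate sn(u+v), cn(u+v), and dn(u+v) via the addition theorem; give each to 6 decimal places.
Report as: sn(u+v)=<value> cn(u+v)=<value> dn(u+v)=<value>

sn u = 0.6405258880354858, cn u = 0.7679365773007249, dn u = 0.9848019373593212
sn v = 0.4498144192094632, cn v = -0.8931220455633448, dn v = 0.9925339128489648
m = k² = 0.073524491716
D = 1 − m·sn²u·sn²v = 0.9938965955301788
sn(u+v) = (sn u·cn v·dn v + sn v·cn u·dn u)/D = -0.2276175886154571/0.9938965955301788 = -0.2290153619995429
cn(u+v) = (cn u·cn v − sn u·sn v·dn u·dn v)/D = -0.9674816153082002/0.9938965955301788 = -0.9734228084281867
dn(u+v) = (dn u·dn v − m·sn u·sn v·cn u·cn v)/D = 0.9919784049301809/0.9938965955301788 = 0.9980700300125542

sn(u+v)=-0.229015 cn(u+v)=-0.973423 dn(u+v)=0.998070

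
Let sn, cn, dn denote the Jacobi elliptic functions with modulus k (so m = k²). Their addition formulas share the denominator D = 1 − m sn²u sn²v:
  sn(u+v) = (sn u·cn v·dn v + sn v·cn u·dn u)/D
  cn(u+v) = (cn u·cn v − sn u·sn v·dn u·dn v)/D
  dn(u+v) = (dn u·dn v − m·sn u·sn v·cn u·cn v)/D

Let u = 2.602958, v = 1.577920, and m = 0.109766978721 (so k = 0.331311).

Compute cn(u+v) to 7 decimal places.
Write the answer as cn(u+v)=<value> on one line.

sn u = 0.5862170385378338, cn u = -0.8101540493806915, dn u = 0.9809579665151821
sn v = 0.999327701416756, cn v = 0.03666258557580277, dn v = 0.9435997901835778
m = k² = 0.109766978721
D = 1 − m·sn²u·sn²v = 0.9623292351989439
cn(u+v) = (cn u·cn v − sn u·sn v·dn u·dn v)/D = -0.5719586311211549/0.9623292351989439 = -0.5943481816832812

cn(u+v)=-0.5943482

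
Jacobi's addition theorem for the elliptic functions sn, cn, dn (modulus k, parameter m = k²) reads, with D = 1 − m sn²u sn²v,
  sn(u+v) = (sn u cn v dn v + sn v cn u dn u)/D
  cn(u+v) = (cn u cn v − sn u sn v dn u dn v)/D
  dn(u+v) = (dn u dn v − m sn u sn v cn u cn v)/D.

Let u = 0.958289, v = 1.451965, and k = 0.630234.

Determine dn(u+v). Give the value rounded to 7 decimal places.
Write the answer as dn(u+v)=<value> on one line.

dn(u+v)=0.8342050

sn u = 0.7895856986108564, cn u = 0.6136403055122812, dn u = 0.8673929906753501
sn v = 0.9681710940677853, cn v = 0.2502892978366985, dn v = 0.7922671728783651
m = k² = 0.397194894756
D = 1 − m·sn²u·sn²v = 0.7678832778054108
dn(u+v) = (dn u·dn v − m·sn u·sn v·cn u·cn v)/D = 0.6405720762806535/0.7678832778054108 = 0.8342050084895595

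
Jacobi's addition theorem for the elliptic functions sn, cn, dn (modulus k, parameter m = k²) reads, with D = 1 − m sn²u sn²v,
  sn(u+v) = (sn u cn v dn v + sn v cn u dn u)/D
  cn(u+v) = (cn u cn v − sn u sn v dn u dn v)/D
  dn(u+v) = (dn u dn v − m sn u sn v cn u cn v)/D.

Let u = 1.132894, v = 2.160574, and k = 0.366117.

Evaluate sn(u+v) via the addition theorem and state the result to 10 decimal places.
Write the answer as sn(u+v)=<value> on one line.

sn u = 0.8947269087039184, cn u = 0.4466136572487793, dn u = 0.9448252723096181
sn v = 0.8781735310506178, cn v = -0.4783421885659779, dn v = 0.9469047372747618
m = k² = 0.134041657689
D = 1 − m·sn²u·sn²v = 0.9172474331694438
sn(u+v) = (sn u·cn v·dn v + sn v·cn u·dn u)/D = -0.03469709096476444/0.9172474331694438 = -0.03782740589948843

sn(u+v)=-0.0378274059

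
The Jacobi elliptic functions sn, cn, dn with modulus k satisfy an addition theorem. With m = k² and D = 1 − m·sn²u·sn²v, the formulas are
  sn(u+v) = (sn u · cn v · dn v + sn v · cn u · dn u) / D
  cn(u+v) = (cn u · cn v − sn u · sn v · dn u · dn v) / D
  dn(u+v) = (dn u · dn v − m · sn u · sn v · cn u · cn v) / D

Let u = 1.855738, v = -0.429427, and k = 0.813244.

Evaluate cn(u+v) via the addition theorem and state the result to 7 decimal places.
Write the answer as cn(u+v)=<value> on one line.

cn(u+v)=0.3523203

sn u = 0.9952922902398124, cn u = 0.09691881648673268, dn u = 0.5872363880248525
sn v = -0.4087262003441829, cn v = 0.9126570512258188, dn v = 0.9431405739831204
m = k² = 0.661365803536
D = 1 − m·sn²u·sn²v = 0.8905519643483207
cn(u+v) = (cn u·cn v − sn u·sn v·dn u·dn v)/D = 0.3137595104882887/0.8905519643483207 = 0.3523202722009474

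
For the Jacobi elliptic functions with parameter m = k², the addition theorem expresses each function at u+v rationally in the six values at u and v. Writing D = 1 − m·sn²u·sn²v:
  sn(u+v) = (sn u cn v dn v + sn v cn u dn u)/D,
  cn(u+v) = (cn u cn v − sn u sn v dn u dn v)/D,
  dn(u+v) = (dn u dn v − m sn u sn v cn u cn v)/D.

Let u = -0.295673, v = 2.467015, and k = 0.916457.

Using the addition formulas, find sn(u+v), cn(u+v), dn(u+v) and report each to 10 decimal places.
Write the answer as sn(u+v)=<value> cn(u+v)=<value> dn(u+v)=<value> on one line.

sn u = -0.2879921531337967, cn u = 0.9576327687236688, dn u = 0.9645411734084448
sn v = 0.9990623456751327, cn v = -0.04329468159141034, dn v = 0.402095620642452
m = k² = 0.839893432849
D = 1 − m·sn²u·sn²v = 0.9304702485647268
sn(u+v) = (sn u·cn v·dn v + sn v·cn u·dn u)/D = 0.9278236861572613/0.9304702485647268 = 0.9971556721866735
cn(u+v) = (cn u·cn v − sn u·sn v·dn u·dn v)/D = 0.07012910144623534/0.9304702485647268 = 0.0753695258439603
dn(u+v) = (dn u·dn v − m·sn u·sn v·cn u·cn v)/D = 0.3778186294249846/0.9304702485647268 = 0.4060512735445106

sn(u+v)=0.9971556722 cn(u+v)=0.0753695258 dn(u+v)=0.4060512735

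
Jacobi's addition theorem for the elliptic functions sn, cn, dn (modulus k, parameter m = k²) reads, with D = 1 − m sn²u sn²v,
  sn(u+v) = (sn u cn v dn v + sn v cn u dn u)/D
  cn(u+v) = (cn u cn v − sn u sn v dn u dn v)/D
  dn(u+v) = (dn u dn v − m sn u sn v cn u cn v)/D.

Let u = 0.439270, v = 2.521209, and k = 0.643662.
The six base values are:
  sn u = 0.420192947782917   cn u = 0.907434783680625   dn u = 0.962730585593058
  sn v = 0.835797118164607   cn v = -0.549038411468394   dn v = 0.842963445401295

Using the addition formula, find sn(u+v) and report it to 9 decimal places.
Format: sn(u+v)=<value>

sn(u+v)=0.564539236

m = k² = 0.414300770244
D = 1 − m·sn²u·sn²v = 0.9489006944621795
sn(u+v) = (sn u·cn v·dn v + sn v·cn u·dn u)/D = 0.5356916732540318/0.9489006944621795 = 0.5645392361712334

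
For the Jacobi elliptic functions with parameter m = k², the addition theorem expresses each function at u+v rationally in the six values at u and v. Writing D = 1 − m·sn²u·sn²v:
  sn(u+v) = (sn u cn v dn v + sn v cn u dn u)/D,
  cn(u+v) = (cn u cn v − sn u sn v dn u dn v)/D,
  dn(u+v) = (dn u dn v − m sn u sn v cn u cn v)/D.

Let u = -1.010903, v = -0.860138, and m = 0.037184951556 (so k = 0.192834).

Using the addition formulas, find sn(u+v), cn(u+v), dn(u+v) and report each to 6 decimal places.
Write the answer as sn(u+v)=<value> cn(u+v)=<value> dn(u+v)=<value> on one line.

sn u = -0.8445323007357228, cn u = 0.5355046153059996, dn u = 0.9866500890661155
sn v = -0.7557117659291371, cn v = 0.6549043646489655, dn v = 0.9893248526185866
m = k² = 0.037184951556
D = 1 − m·sn²u·sn²v = 0.9848535059982187
sn(u+v) = (sn u·cn v·dn v + sn v·cn u·dn u)/D = -0.9464681963410415/0.9848535059982187 = -0.9610243458307324
cn(u+v) = (cn u·cn v − sn u·sn v·dn u·dn v)/D = -0.2722762964194996/0.9848535059982187 = -0.2764637529959629
dn(u+v) = (dn u·dn v − m·sn u·sn v·cn u·cn v)/D = 0.967794437144187/0.9848535059982187 = 0.9826785722443652

sn(u+v)=-0.961024 cn(u+v)=-0.276464 dn(u+v)=0.982679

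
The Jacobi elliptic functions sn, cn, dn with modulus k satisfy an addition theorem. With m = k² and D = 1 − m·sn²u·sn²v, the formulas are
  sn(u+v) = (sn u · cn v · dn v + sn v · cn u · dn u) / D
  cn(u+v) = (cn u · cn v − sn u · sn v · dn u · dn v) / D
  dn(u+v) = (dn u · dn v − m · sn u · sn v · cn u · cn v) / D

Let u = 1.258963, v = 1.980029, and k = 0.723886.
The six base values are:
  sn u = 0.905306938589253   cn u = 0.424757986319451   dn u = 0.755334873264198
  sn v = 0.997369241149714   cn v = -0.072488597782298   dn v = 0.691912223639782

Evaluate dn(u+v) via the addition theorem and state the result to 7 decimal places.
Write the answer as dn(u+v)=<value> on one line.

dn(u+v)=0.9378584

m = k² = 0.524010940996
D = 1 − m·sn²u·sn²v = 0.5727874584102843
dn(u+v) = (dn u·dn v − m·sn u·sn v·cn u·cn v)/D = 0.5371935489424066/0.5727874584102843 = 0.9378584343193108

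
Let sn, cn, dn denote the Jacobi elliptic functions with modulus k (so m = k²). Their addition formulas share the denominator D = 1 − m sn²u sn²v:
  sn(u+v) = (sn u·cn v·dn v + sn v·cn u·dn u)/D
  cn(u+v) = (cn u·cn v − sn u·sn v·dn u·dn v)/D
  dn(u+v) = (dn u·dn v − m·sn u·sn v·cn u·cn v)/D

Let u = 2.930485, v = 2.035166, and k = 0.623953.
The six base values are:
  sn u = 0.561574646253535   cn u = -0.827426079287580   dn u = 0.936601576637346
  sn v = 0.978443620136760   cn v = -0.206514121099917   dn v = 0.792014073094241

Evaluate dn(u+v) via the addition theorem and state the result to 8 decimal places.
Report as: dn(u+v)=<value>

m = k² = 0.389317346209
D = 1 − m·sn²u·sn²v = 0.8824587377037916
dn(u+v) = (dn u·dn v − m·sn u·sn v·cn u·cn v)/D = 0.7052483783928662/0.8824587377037916 = 0.7991856709674188

dn(u+v)=0.79918567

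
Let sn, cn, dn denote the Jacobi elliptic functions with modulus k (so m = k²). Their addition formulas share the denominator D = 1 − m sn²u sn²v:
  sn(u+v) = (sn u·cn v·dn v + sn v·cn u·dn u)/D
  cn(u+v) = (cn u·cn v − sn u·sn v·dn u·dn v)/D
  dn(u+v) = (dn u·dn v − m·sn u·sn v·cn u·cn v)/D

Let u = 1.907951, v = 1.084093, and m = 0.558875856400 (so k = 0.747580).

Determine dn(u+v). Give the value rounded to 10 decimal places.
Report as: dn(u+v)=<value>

dn(u+v)=0.8512987759

sn u = 0.9999999454162091, cn u = -0.0003304051736738157, dn u = 0.6641718185914877
sn v = 0.8365500719725011, cn v = 0.5478904790948673, dn v = 0.7803138604880152
m = k² = 0.5588758564
D = 1 − m·sn²u·sn²v = 0.6088897635662718
dn(u+v) = (dn u·dn v − m·sn u·sn v·cn u·cn v)/D = 0.5183471103753838/0.6088897635662718 = 0.8512987758891214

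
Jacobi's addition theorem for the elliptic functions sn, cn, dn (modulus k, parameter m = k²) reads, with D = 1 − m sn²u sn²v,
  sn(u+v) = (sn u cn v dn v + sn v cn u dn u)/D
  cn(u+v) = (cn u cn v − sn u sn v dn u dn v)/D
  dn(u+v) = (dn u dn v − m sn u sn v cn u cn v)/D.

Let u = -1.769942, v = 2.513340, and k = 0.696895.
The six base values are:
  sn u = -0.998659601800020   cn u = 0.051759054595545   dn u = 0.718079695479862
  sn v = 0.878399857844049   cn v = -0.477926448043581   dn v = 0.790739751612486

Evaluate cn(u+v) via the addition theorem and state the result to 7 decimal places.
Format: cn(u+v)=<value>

cn(u+v)=0.7558399

m = k² = 0.485662641025
D = 1 − m·sn²u·sn²v = 0.6262732580785268
cn(u+v) = (cn u·cn v − sn u·sn v·dn u·dn v)/D = 0.4733623087803806/0.6262732580785268 = 0.7558398872605653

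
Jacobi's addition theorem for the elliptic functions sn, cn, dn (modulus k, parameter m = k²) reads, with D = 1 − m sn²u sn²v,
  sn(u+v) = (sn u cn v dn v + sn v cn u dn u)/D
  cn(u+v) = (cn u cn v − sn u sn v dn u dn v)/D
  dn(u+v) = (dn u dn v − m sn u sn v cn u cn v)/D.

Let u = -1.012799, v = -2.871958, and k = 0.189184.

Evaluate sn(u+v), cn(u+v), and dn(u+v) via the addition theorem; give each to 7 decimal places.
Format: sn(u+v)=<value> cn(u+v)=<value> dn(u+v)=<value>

sn u = -0.8456373589654724, cn u = 0.5337578637564985, dn u = 0.9871200844088208
sn v = -0.2937708097510041, cn v = -0.9558758869948752, dn v = 0.9984544187486316
m = k² = 0.035790585856
D = 1 − m·sn²u·sn²v = 0.9977912100861044
sn(u+v) = (sn u·cn v·dn v + sn v·cn u·dn u)/D = 0.6522921524585928/0.9977912100861044 = 0.6537361182028285
cn(u+v) = (cn u·cn v − sn u·sn v·dn u·dn v)/D = -0.7550511550656872/0.9977912100861044 = -0.7567225963040204
dn(u+v) = (dn u·dn v − m·sn u·sn v·cn u·cn v)/D = 0.9901307689569842/0.9977912100861044 = 0.9923226011096459

sn(u+v)=0.6537361 cn(u+v)=-0.7567226 dn(u+v)=0.9923226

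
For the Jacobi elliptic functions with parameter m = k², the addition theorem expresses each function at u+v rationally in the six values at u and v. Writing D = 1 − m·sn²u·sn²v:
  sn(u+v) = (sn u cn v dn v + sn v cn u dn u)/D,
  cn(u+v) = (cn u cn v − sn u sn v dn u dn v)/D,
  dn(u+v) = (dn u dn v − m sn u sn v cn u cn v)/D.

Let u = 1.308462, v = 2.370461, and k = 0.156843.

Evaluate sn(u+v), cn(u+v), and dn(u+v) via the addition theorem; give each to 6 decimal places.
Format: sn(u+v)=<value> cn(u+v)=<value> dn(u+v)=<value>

sn u = 0.9640788477819306, cn u = 0.2656162179902898, dn u = 0.9885018121667405
sn v = 0.7096045644661822, cn v = -0.7046001434067125, dn v = 0.9937872444090705
m = k² = 0.024599726649
D = 1 − m·sn²u·sn²v = 0.9884870083190958
sn(u+v) = (sn u·cn v·dn v + sn v·cn u·dn u)/D = -0.4887545573546722/0.9884870083190958 = -0.4944471229680504
cn(u+v) = (cn u·cn v − sn u·sn v·dn u·dn v)/D = -0.8592005285616825/0.9884870083190958 = -0.8692077096923483
dn(u+v) = (dn u·dn v − m·sn u·sn v·cn u·cn v)/D = 0.9855101003478154/0.9884870083190958 = 0.9969884197301261

sn(u+v)=-0.494447 cn(u+v)=-0.869208 dn(u+v)=0.996988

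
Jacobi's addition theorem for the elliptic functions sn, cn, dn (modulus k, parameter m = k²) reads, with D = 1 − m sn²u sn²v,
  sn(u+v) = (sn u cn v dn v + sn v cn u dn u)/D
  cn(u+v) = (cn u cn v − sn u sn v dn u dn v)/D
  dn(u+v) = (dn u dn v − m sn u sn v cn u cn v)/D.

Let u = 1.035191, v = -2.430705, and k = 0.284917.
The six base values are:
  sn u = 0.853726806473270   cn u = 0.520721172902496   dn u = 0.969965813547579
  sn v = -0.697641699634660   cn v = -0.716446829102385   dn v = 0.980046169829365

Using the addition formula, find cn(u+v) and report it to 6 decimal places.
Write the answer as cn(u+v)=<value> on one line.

m = k² = 0.081177696889
D = 1 − m·sn²u·sn²v = 0.9712035186102503
cn(u+v) = (cn u·cn v − sn u·sn v·dn u·dn v)/D = 0.1931106919308778/0.9712035186102503 = 0.1988364830135817

cn(u+v)=0.198836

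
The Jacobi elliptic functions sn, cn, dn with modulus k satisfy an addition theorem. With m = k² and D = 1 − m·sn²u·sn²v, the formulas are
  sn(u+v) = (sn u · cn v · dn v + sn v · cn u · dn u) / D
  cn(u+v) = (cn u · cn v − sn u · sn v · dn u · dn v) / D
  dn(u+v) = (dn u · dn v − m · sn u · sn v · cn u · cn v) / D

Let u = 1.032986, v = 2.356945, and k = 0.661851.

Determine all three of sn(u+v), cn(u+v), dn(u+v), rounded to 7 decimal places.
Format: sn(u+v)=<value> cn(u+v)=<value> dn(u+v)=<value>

sn(u+v)=0.2172924 cn(u+v)=-0.9761066 dn(u+v)=0.9896046

sn u = 0.8239836141549895, cn u = 0.5666136281489189, dn u = 0.838205584145282
sn v = 0.911941378381334, cn v = -0.4103205117904206, dn v = 0.7973105318101841
m = k² = 0.438046746201
D = 1 − m·sn²u·sn²v = 0.752661653532624
sn(u+v) = (sn u·cn v·dn v + sn v·cn u·dn u)/D = 0.1635476587910562/0.752661653532624 = 0.2172924022679299
cn(u+v) = (cn u·cn v − sn u·sn v·dn u·dn v)/D = -0.7346779757161827/0.752661653532624 = -0.9761065576650083
dn(u+v) = (dn u·dn v − m·sn u·sn v·cn u·cn v)/D = 0.7448374063282869/0.752661653532624 = 0.989604562464935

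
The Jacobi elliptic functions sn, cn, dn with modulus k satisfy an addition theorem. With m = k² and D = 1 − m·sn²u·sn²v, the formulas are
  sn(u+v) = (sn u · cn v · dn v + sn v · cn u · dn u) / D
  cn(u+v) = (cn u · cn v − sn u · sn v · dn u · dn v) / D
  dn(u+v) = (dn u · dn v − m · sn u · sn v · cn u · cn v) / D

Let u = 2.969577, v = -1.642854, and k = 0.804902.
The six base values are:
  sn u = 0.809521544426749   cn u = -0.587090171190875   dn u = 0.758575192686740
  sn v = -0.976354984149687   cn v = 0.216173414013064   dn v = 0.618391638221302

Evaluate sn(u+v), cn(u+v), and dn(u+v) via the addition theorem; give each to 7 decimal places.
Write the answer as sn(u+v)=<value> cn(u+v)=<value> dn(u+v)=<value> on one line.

m = k² = 0.647867229604
D = 1 − m·sn²u·sn²v = 0.5952765847691005
sn(u+v) = (sn u·cn v·dn v + sn v·cn u·dn u)/D = 0.5430383874580748/0.5952765847691005 = 0.9122455029349287
cn(u+v) = (cn u·cn v − sn u·sn v·dn u·dn v)/D = 0.2438514345278656/0.5952765847691005 = 0.4096439214427561
dn(u+v) = (dn u·dn v − m·sn u·sn v·cn u·cn v)/D = 0.404109141005371/0.5952765847691005 = 0.6788594601988575

sn(u+v)=0.9122455 cn(u+v)=0.4096439 dn(u+v)=0.6788595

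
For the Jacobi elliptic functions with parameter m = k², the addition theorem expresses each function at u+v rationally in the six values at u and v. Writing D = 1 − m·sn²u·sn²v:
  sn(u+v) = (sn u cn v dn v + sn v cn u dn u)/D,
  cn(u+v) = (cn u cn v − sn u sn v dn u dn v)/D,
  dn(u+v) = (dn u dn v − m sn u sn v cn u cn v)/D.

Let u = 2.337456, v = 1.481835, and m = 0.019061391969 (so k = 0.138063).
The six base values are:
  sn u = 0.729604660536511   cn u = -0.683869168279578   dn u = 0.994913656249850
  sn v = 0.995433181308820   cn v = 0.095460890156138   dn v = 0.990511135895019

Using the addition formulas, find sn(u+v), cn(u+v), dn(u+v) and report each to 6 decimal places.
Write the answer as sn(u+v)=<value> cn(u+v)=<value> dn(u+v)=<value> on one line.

m = k² = 0.019061391969
D = 1 − m·sn²u·sn²v = 0.9899456491156113
sn(u+v) = (sn u·cn v·dn v + sn v·cn u·dn u)/D = -0.6082957300935671/0.9899456491156113 = -0.6144738659511266
cn(u+v) = (cn u·cn v − sn u·sn v·dn u·dn v)/D = -0.7810049250503246/0.9899456491156113 = -0.7889371762460411
dn(u+v) = (dn u·dn v − m·sn u·sn v·cn u·cn v)/D = 0.9863768151725535/0.9899456491156113 = 0.9963949193107257

sn(u+v)=-0.614474 cn(u+v)=-0.788937 dn(u+v)=0.996395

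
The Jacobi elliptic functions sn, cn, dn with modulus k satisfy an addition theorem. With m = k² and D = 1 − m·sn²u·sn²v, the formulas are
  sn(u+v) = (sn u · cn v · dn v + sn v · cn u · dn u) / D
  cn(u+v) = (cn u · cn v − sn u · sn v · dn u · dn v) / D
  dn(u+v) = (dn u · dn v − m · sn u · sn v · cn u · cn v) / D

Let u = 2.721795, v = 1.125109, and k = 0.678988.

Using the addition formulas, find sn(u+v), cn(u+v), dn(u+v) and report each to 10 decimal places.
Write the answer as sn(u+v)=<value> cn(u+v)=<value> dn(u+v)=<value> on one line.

sn u = 0.7659008613764198, cn u = -0.6429586849423983, dn u = 0.8541434333689937
sn v = 0.8626980940459425, cn v = 0.5057192882711695, dn v = 0.8104833652286138
m = k² = 0.461024704144
D = 1 − m·sn²u·sn²v = 0.7987263182784264
sn(u+v) = (sn u·cn v·dn v + sn v·cn u·dn u)/D = -0.1598504222361788/0.7987263182784264 = -0.2001316578383447
cn(u+v) = (cn u·cn v − sn u·sn v·dn u·dn v)/D = -0.7825672968004257/0.7987263182784264 = -0.9797690133551253
dn(u+v) = (dn u·dn v − m·sn u·sn v·cn u·cn v)/D = 0.7913176073258853/0.7987263182784264 = 0.9907243435166756

sn(u+v)=-0.2001316578 cn(u+v)=-0.9797690134 dn(u+v)=0.9907243435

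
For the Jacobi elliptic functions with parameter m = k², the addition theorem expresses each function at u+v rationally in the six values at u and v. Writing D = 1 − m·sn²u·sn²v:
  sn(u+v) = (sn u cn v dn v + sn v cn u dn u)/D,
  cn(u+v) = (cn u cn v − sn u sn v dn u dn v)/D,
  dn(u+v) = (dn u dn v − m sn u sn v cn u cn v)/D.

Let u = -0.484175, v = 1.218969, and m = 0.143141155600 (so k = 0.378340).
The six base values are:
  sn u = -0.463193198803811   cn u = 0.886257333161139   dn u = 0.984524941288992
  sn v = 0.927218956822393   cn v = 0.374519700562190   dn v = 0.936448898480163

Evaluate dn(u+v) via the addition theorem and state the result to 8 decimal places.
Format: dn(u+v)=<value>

m = k² = 0.1431411556
D = 1 − m·sn²u·sn²v = 0.9735969881244923
dn(u+v) = (dn u·dn v − m·sn u·sn v·cn u·cn v)/D = 0.9423626212296839/0.9735969881244923 = 0.9679185871815633

dn(u+v)=0.96791859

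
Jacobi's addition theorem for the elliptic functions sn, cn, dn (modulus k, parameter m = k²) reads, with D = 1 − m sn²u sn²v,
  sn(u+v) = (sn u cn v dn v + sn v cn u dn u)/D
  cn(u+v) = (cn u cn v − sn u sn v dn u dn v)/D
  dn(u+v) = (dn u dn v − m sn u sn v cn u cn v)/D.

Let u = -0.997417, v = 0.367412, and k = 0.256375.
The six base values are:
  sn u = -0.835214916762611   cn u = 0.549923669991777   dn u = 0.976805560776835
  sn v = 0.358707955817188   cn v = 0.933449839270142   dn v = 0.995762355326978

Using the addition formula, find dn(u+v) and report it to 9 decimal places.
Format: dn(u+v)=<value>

dn(u+v)=0.988607127

m = k² = 0.065728140625
D = 1 − m·sn²u·sn²v = 0.9941003010759713
dn(u+v) = (dn u·dn v − m·sn u·sn v·cn u·cn v)/D = 0.9827746426066468/0.9941003010759713 = 0.9886071270101558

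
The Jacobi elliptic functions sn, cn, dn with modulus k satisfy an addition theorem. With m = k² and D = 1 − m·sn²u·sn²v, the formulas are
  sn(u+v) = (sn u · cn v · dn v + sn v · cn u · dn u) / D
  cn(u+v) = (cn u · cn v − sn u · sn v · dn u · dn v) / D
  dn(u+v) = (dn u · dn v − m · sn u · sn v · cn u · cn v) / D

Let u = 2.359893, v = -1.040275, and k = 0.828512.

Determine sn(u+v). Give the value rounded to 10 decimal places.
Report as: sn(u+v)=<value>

sn(u+v)=0.9058706296

sn u = 0.9852343072208315, cn u = -0.1712114478505694, dn u = 0.5776586345186817
sn v = -0.806139097385505, cn v = 0.5917260816175702, dn v = 0.7442546913434962
m = k² = 0.686432134144
D = 1 − m·sn²u·sn²v = 0.5669912943903792
sn(u+v) = (sn u·cn v·dn v + sn v·cn u·dn u)/D = 0.5136207608069523/0.5669912943903792 = 0.9058706295644095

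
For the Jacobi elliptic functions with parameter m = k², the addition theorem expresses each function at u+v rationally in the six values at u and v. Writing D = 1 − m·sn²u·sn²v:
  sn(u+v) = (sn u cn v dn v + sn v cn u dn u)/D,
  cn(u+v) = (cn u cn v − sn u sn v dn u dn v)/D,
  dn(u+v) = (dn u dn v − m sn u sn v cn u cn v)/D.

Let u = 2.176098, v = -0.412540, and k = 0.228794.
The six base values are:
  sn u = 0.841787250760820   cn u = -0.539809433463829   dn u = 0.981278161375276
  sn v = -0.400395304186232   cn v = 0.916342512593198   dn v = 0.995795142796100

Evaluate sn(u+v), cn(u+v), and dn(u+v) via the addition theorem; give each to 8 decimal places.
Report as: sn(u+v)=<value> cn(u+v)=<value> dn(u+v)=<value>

sn(u+v)=0.98607649 cn(u+v)=-0.16629241 dn(u+v)=0.97421807

m = k² = 0.052346694436
D = 1 − m·sn²u·sn²v = 0.9940533565340398
sn(u+v) = (sn u·cn v·dn v + sn v·cn u·dn u)/D = 0.9802126401259272/0.9940533565340398 = 0.9860764854148564
cn(u+v) = (cn u·cn v − sn u·sn v·dn u·dn v)/D = -0.1653035261993842/0.9940533565340398 = -0.1662924078600238
dn(u+v) = (dn u·dn v − m·sn u·sn v·cn u·cn v)/D = 0.9684247472871973/0.9940533565340398 = 0.9742180748363432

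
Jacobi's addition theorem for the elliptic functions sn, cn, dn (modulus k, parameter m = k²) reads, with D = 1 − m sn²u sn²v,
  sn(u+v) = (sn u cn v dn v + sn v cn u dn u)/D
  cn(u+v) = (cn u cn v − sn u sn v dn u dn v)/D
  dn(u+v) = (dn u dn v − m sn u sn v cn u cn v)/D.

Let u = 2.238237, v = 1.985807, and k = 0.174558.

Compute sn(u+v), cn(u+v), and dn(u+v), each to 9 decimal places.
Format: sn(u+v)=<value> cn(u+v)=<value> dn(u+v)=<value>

sn u = 0.7981971282677736, cn u = -0.6023963350030272, dn u = 0.9902457669482796
sn v = 0.9222376882639018, cn v = -0.3866233908413384, dn v = 0.9869570216407586
m = k² = 0.030470495364
D = 1 − m·sn²u·sn²v = 0.9834885364959497
sn(u+v) = (sn u·cn v·dn v + sn v·cn u·dn u)/D = -0.8547102090987179/0.9834885364959497 = -0.8690596558897845
cn(u+v) = (cn u·cn v − sn u·sn v·dn u·dn v)/D = -0.4865389602913328/0.9834885364959497 = -0.4947073018510333
dn(u+v) = (dn u·dn v − m·sn u·sn v·cn u·cn v)/D = 0.9721060150056985/0.9834885364959497 = 0.9884263811240691

sn(u+v)=-0.869059656 cn(u+v)=-0.494707302 dn(u+v)=0.988426381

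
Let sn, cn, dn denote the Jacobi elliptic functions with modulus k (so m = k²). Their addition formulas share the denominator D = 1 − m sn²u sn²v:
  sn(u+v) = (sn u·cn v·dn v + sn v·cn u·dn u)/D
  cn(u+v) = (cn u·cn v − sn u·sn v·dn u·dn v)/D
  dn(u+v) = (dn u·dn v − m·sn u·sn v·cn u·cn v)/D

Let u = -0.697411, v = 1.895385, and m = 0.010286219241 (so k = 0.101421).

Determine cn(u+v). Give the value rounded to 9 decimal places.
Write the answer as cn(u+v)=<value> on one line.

cn(u+v)=0.366301058

sn u = -0.6418309862019644, cn u = 0.7668461287318427, dn u = 0.9978790621561251
sn v = 0.9495720822282254, cn v = -0.3135488170169875, dn v = 0.9953517209498781
m = k² = 0.010286219241
D = 1 − m·sn²u·sn²v = 0.9961792113746395
cn(u+v) = (cn u·cn v − sn u·sn v·dn u·dn v)/D = 0.3649014987198955/0.9961792113746395 = 0.3663010576343624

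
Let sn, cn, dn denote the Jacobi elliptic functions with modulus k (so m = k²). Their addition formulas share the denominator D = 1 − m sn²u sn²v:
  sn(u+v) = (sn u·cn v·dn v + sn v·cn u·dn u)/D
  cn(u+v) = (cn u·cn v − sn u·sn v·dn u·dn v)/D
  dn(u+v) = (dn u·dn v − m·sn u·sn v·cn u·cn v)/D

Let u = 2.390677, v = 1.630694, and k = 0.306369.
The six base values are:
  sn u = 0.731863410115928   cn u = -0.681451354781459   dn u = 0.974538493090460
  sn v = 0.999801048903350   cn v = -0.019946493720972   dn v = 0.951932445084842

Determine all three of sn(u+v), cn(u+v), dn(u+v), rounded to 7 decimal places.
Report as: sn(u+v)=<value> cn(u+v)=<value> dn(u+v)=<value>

m = k² = 0.093861964161
D = 1 − m·sn²u·sn²v = 0.9497452769486122
sn(u+v) = (sn u·cn v·dn v + sn v·cn u·dn u)/D = -0.6778648663777964/0.9497452769486122 = -0.7137333375909735
cn(u+v) = (cn u·cn v − sn u·sn v·dn u·dn v)/D = -0.6652182454028214/0.9497452769486122 = -0.7004175346257756
dn(u+v) = (dn u·dn v − m·sn u·sn v·cn u·cn v)/D = 0.9267612667871686/0.9497452769486122 = 0.9757998163093922

sn(u+v)=-0.7137333 cn(u+v)=-0.7004175 dn(u+v)=0.9757998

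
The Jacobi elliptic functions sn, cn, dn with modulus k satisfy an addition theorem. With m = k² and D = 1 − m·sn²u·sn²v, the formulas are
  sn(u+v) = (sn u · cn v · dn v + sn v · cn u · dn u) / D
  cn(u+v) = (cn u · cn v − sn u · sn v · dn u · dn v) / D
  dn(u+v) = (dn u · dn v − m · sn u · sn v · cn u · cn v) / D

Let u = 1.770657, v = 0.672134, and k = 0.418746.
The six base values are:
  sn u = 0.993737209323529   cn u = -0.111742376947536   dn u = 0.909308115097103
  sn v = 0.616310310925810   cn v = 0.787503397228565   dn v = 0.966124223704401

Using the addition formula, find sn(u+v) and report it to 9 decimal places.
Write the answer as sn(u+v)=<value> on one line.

sn(u+v)=0.742259123

m = k² = 0.175348212516
D = 1 − m·sn²u·sn²v = 0.9342276568751957
sn(u+v) = (sn u·cn v·dn v + sn v·cn u·dn u)/D = 0.6934390014065785/0.9342276568751957 = 0.7422591231413476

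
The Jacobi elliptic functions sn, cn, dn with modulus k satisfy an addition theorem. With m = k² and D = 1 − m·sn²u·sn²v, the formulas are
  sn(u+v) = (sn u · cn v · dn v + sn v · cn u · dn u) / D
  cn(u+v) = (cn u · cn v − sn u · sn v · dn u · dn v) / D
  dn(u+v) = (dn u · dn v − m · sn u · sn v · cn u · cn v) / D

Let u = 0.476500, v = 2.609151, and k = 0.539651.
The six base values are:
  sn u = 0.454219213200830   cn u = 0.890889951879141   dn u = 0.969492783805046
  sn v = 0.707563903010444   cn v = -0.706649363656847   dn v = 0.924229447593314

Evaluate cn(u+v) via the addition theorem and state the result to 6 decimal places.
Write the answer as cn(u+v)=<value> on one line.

m = k² = 0.291223201801
D = 1 − m·sn²u·sn²v = 0.9699192741603177
cn(u+v) = (cn u·cn v − sn u·sn v·dn u·dn v)/D = -0.9175223250211273/0.9699192741603177 = -0.9459780308164803

cn(u+v)=-0.945978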